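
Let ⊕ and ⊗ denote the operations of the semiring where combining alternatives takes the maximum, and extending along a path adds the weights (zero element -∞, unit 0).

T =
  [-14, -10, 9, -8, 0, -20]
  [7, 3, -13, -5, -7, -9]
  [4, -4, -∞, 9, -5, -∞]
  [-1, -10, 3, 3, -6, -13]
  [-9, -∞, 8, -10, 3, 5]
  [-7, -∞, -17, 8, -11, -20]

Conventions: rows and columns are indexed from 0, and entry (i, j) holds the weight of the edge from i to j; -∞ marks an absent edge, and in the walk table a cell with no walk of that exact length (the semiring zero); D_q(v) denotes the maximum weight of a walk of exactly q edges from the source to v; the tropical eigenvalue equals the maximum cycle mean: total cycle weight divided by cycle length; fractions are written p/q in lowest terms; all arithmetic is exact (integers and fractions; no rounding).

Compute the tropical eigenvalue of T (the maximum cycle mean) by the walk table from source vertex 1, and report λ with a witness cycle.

q=0: [-∞, 0, -∞, -∞, -∞, -∞]
q=1: [7, 3, -13, -5, -7, -9]
q=2: [10, 6, 16, -1, 7, -2]
q=3: [20, 12, 19, 25, 11, 12]
q=4: [24, 15, 29, 28, 20, 16]
q=5: [33, 25, 33, 38, 24, 25]
q=6: [37, 29, 42, 42, 33, 29]
Optimal cycle mean attained by: cycle 0->2->0, total 9 + 4, length 2.
Answer: λ = 13/2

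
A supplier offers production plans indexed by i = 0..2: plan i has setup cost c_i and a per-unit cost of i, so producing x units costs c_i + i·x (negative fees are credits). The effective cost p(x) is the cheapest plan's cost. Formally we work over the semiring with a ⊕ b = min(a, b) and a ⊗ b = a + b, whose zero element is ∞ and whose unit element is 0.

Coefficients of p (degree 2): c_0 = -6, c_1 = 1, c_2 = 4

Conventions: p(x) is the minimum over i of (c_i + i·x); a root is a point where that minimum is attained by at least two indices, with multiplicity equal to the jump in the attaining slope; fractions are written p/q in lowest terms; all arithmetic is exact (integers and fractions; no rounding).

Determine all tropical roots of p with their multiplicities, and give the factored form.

hull edge (i=0, c=-6) to (i=2, c=4): slope 5, span 2
Factored form: p(x) = 4 ⊗ (x ⊕ (-5)) ⊗ (x ⊕ (-5))
Answer: roots = -5 (mult 2)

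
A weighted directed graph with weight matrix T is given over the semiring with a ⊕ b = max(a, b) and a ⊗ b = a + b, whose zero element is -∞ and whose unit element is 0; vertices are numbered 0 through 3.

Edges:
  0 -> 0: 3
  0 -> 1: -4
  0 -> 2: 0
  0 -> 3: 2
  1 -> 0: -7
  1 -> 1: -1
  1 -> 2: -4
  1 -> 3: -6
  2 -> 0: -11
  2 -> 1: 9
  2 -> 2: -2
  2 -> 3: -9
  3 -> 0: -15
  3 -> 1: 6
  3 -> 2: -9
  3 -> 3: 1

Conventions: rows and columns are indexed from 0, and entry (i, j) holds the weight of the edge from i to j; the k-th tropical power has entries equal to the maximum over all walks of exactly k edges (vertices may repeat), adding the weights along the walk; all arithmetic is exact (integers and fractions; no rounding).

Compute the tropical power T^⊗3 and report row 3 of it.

T^⊗2:
  [6, 9, 3, 5]
  [-4, 5, -5, -5]
  [2, 8, 5, 3]
  [-1, 7, 2, 2]
T^⊗3:
  [9, 12, 6, 8]
  [-1, 4, 1, -1]
  [5, 14, 4, 4]
  [2, 11, 3, 3]
Answer: row 3 of T^⊗3 = [2, 11, 3, 3]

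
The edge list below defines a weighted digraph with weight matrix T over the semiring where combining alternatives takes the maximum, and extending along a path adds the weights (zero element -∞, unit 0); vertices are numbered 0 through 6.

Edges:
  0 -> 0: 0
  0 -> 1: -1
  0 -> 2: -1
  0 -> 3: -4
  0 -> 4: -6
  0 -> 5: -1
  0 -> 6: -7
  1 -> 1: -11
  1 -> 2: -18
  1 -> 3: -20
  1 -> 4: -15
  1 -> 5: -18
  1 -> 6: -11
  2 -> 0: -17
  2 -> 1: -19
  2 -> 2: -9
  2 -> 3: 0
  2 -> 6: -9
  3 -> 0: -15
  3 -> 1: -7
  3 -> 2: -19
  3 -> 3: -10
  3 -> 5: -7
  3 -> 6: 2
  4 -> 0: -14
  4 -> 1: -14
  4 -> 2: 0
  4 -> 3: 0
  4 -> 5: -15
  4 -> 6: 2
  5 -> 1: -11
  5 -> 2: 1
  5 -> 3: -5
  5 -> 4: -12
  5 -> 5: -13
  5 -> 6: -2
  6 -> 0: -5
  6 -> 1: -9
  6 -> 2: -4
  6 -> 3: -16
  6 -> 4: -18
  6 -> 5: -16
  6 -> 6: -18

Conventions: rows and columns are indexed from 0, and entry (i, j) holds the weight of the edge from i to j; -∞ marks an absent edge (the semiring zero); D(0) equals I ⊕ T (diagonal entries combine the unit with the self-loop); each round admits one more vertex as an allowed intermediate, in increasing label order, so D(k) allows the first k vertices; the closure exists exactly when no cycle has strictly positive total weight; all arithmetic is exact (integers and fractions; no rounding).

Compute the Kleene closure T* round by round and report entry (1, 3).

D(0):
  [0, -1, -1, -4, -6, -1, -7]
  [-∞, 0, -18, -20, -15, -18, -11]
  [-17, -19, 0, 0, -∞, -∞, -9]
  [-15, -7, -19, 0, -∞, -7, 2]
  [-14, -14, 0, 0, 0, -15, 2]
  [-∞, -11, 1, -5, -12, 0, -2]
  [-5, -9, -4, -16, -18, -16, 0]
D(1):
  [0, -1, -1, -4, -6, -1, -7]
  [-∞, 0, -18, -20, -15, -18, -11]
  [-17, -18, 0, 0, -23, -18, -9]
  [-15, -7, -16, 0, -21, -7, 2]
  [-14, -14, 0, 0, 0, -15, 2]
  [-∞, -11, 1, -5, -12, 0, -2]
  [-5, -6, -4, -9, -11, -6, 0]
D(2):
  [0, -1, -1, -4, -6, -1, -7]
  [-∞, 0, -18, -20, -15, -18, -11]
  [-17, -18, 0, 0, -23, -18, -9]
  [-15, -7, -16, 0, -21, -7, 2]
  [-14, -14, 0, 0, 0, -15, 2]
  [-∞, -11, 1, -5, -12, 0, -2]
  [-5, -6, -4, -9, -11, -6, 0]
D(3):
  [0, -1, -1, -1, -6, -1, -7]
  [-35, 0, -18, -18, -15, -18, -11]
  [-17, -18, 0, 0, -23, -18, -9]
  [-15, -7, -16, 0, -21, -7, 2]
  [-14, -14, 0, 0, 0, -15, 2]
  [-16, -11, 1, 1, -12, 0, -2]
  [-5, -6, -4, -4, -11, -6, 0]
D(4):
  [0, -1, -1, -1, -6, -1, 1]
  [-33, 0, -18, -18, -15, -18, -11]
  [-15, -7, 0, 0, -21, -7, 2]
  [-15, -7, -16, 0, -21, -7, 2]
  [-14, -7, 0, 0, 0, -7, 2]
  [-14, -6, 1, 1, -12, 0, 3]
  [-5, -6, -4, -4, -11, -6, 0]
D(5):
  [0, -1, -1, -1, -6, -1, 1]
  [-29, 0, -15, -15, -15, -18, -11]
  [-15, -7, 0, 0, -21, -7, 2]
  [-15, -7, -16, 0, -21, -7, 2]
  [-14, -7, 0, 0, 0, -7, 2]
  [-14, -6, 1, 1, -12, 0, 3]
  [-5, -6, -4, -4, -11, -6, 0]
D(6):
  [0, -1, 0, 0, -6, -1, 2]
  [-29, 0, -15, -15, -15, -18, -11]
  [-15, -7, 0, 0, -19, -7, 2]
  [-15, -7, -6, 0, -19, -7, 2]
  [-14, -7, 0, 0, 0, -7, 2]
  [-14, -6, 1, 1, -12, 0, 3]
  [-5, -6, -4, -4, -11, -6, 0]
D(7):
  [0, -1, 0, 0, -6, -1, 2]
  [-16, 0, -15, -15, -15, -17, -11]
  [-3, -4, 0, 0, -9, -4, 2]
  [-3, -4, -2, 0, -9, -4, 2]
  [-3, -4, 0, 0, 0, -4, 2]
  [-2, -3, 1, 1, -8, 0, 3]
  [-5, -6, -4, -4, -11, -6, 0]
Answer: T*[1][3] = -15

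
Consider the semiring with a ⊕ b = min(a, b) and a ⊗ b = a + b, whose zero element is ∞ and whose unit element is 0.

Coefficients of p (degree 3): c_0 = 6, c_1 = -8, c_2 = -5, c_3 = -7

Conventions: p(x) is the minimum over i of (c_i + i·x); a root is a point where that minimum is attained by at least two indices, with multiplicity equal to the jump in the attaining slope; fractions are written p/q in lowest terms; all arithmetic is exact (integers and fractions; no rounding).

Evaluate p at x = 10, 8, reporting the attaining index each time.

p(10) = min(6+0·10=6, -8+1·10=2, -5+2·10=15, -7+3·10=23) = 2 (attained by i=1)
p(8) = min(6+0·8=6, -8+1·8=0, -5+2·8=11, -7+3·8=17) = 0 (attained by i=1)
Answer: p(10) = 2; p(8) = 0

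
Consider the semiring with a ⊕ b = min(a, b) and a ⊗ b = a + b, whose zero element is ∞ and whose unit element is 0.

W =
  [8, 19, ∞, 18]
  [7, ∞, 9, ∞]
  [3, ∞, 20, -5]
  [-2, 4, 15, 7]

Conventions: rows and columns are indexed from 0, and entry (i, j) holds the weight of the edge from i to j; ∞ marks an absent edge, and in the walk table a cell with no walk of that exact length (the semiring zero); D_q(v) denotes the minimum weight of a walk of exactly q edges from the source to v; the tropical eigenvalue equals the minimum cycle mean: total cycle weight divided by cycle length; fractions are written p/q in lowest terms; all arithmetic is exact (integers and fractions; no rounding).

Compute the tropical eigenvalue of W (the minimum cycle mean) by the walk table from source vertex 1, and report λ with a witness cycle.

q=0: [∞, 0, ∞, ∞]
q=1: [7, ∞, 9, ∞]
q=2: [12, 26, 29, 4]
q=3: [2, 8, 19, 11]
q=4: [9, 15, 17, 14]
Optimal cycle mean attained by: cycle 1->2->3->1, total 9 + (-5) + 4, length 3.
Answer: λ = 8/3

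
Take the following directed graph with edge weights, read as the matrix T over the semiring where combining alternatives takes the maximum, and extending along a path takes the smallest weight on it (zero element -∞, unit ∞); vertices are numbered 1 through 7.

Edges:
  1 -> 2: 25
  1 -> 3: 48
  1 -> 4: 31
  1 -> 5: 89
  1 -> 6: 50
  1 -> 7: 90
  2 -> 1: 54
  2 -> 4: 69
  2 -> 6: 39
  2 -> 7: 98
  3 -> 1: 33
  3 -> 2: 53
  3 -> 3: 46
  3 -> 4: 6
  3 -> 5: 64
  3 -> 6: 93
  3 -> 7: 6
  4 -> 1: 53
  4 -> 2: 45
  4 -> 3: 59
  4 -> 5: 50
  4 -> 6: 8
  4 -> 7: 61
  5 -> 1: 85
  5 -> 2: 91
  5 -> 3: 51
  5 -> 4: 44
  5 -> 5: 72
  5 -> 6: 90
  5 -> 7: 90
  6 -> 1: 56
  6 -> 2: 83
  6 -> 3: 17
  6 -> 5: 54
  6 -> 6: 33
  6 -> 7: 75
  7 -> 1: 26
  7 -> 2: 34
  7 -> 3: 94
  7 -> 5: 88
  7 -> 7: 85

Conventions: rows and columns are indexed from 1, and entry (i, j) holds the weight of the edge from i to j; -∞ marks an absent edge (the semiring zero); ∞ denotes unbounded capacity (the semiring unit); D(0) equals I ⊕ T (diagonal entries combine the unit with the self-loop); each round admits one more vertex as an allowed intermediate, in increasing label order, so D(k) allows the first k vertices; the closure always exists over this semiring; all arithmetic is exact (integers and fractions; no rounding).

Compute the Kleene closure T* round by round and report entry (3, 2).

D(0):
  [∞, 25, 48, 31, 89, 50, 90]
  [54, ∞, -∞, 69, -∞, 39, 98]
  [33, 53, ∞, 6, 64, 93, 6]
  [53, 45, 59, ∞, 50, 8, 61]
  [85, 91, 51, 44, ∞, 90, 90]
  [56, 83, 17, -∞, 54, ∞, 75]
  [26, 34, 94, -∞, 88, -∞, ∞]
D(1):
  [∞, 25, 48, 31, 89, 50, 90]
  [54, ∞, 48, 69, 54, 50, 98]
  [33, 53, ∞, 31, 64, 93, 33]
  [53, 45, 59, ∞, 53, 50, 61]
  [85, 91, 51, 44, ∞, 90, 90]
  [56, 83, 48, 31, 56, ∞, 75]
  [26, 34, 94, 26, 88, 26, ∞]
D(2):
  [∞, 25, 48, 31, 89, 50, 90]
  [54, ∞, 48, 69, 54, 50, 98]
  [53, 53, ∞, 53, 64, 93, 53]
  [53, 45, 59, ∞, 53, 50, 61]
  [85, 91, 51, 69, ∞, 90, 91]
  [56, 83, 48, 69, 56, ∞, 83]
  [34, 34, 94, 34, 88, 34, ∞]
D(3):
  [∞, 48, 48, 48, 89, 50, 90]
  [54, ∞, 48, 69, 54, 50, 98]
  [53, 53, ∞, 53, 64, 93, 53]
  [53, 53, 59, ∞, 59, 59, 61]
  [85, 91, 51, 69, ∞, 90, 91]
  [56, 83, 48, 69, 56, ∞, 83]
  [53, 53, 94, 53, 88, 93, ∞]
D(4):
  [∞, 48, 48, 48, 89, 50, 90]
  [54, ∞, 59, 69, 59, 59, 98]
  [53, 53, ∞, 53, 64, 93, 53]
  [53, 53, 59, ∞, 59, 59, 61]
  [85, 91, 59, 69, ∞, 90, 91]
  [56, 83, 59, 69, 59, ∞, 83]
  [53, 53, 94, 53, 88, 93, ∞]
D(5):
  [∞, 89, 59, 69, 89, 89, 90]
  [59, ∞, 59, 69, 59, 59, 98]
  [64, 64, ∞, 64, 64, 93, 64]
  [59, 59, 59, ∞, 59, 59, 61]
  [85, 91, 59, 69, ∞, 90, 91]
  [59, 83, 59, 69, 59, ∞, 83]
  [85, 88, 94, 69, 88, 93, ∞]
D(6):
  [∞, 89, 59, 69, 89, 89, 90]
  [59, ∞, 59, 69, 59, 59, 98]
  [64, 83, ∞, 69, 64, 93, 83]
  [59, 59, 59, ∞, 59, 59, 61]
  [85, 91, 59, 69, ∞, 90, 91]
  [59, 83, 59, 69, 59, ∞, 83]
  [85, 88, 94, 69, 88, 93, ∞]
D(7):
  [∞, 89, 90, 69, 89, 90, 90]
  [85, ∞, 94, 69, 88, 93, 98]
  [83, 83, ∞, 69, 83, 93, 83]
  [61, 61, 61, ∞, 61, 61, 61]
  [85, 91, 91, 69, ∞, 91, 91]
  [83, 83, 83, 69, 83, ∞, 83]
  [85, 88, 94, 69, 88, 93, ∞]
Answer: T*[3][2] = 83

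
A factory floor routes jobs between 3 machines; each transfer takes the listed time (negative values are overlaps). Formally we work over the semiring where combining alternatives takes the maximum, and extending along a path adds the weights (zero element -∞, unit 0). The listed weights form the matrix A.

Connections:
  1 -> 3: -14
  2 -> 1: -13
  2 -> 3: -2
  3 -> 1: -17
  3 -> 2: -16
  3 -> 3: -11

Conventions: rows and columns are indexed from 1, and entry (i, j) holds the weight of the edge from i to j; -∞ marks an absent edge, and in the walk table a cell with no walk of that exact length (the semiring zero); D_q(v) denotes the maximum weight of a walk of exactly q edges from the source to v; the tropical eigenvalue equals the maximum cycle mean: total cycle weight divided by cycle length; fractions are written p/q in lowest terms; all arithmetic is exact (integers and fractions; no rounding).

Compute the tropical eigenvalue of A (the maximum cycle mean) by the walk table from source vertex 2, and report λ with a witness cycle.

q=0: [-∞, 0, -∞]
q=1: [-13, -∞, -2]
q=2: [-19, -18, -13]
q=3: [-30, -29, -20]
Optimal cycle mean attained by: cycle 2->3->2, total (-2) + (-16), length 2.
Answer: λ = -9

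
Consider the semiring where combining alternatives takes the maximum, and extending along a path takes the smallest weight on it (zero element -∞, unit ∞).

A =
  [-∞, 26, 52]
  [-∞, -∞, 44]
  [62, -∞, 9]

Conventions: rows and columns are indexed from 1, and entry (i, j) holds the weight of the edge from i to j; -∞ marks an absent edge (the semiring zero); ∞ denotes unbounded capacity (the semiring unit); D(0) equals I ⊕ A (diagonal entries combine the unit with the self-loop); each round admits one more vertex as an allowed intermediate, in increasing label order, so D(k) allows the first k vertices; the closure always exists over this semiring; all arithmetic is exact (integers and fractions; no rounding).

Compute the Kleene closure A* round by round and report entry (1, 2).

D(0):
  [∞, 26, 52]
  [-∞, ∞, 44]
  [62, -∞, ∞]
D(1):
  [∞, 26, 52]
  [-∞, ∞, 44]
  [62, 26, ∞]
D(2):
  [∞, 26, 52]
  [-∞, ∞, 44]
  [62, 26, ∞]
D(3):
  [∞, 26, 52]
  [44, ∞, 44]
  [62, 26, ∞]
Answer: A*[1][2] = 26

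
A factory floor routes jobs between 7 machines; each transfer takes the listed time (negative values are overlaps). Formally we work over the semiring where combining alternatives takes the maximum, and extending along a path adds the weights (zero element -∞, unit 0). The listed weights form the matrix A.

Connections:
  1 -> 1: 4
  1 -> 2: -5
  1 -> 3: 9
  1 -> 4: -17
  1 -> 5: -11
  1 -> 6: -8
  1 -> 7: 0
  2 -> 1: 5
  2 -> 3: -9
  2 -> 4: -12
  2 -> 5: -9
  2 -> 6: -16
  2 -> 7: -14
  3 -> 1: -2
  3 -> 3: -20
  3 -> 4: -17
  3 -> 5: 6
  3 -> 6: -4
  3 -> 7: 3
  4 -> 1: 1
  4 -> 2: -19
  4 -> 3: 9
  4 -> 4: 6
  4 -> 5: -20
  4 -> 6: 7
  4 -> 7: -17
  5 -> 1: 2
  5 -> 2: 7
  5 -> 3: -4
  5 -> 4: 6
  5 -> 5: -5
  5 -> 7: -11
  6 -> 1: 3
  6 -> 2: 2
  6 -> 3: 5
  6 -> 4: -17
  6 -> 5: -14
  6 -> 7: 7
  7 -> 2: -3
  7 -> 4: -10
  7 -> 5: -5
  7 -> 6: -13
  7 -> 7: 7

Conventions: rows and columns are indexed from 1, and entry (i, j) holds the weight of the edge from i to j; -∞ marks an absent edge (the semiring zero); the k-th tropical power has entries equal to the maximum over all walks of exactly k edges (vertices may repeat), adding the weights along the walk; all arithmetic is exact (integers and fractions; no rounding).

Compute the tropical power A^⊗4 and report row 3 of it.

A^⊗2:
  [8, -1, 13, -5, 15, 5, 12]
  [9, 0, 14, -3, -3, -3, 5]
  [8, 13, 7, 12, 1, -10, 10]
  [10, 9, 15, 12, 15, 13, 14]
  [12, 2, 15, 12, 2, 13, 2]
  [7, 4, 12, -3, 11, 1, 14]
  [2, 4, -1, 1, 2, -3, 14]
A^⊗3:
  [17, 22, 17, 21, 19, 9, 19]
  [13, 4, 18, 3, 20, 10, 17]
  [18, 8, 21, 18, 13, 19, 17]
  [17, 22, 21, 21, 21, 19, 21]
  [16, 15, 21, 18, 21, 19, 20]
  [13, 18, 16, 17, 18, 8, 21]
  [9, 11, 11, 8, 9, 8, 21]
A^⊗4:
  [27, 26, 30, 27, 23, 28, 26]
  [22, 27, 22, 26, 24, 14, 24]
  [22, 21, 27, 24, 27, 25, 26]
  [27, 28, 30, 27, 27, 28, 28]
  [23, 28, 27, 27, 27, 25, 27]
  [23, 25, 26, 24, 22, 24, 28]
  [16, 18, 18, 15, 17, 15, 28]
Answer: row 3 of A^⊗4 = [22, 21, 27, 24, 27, 25, 26]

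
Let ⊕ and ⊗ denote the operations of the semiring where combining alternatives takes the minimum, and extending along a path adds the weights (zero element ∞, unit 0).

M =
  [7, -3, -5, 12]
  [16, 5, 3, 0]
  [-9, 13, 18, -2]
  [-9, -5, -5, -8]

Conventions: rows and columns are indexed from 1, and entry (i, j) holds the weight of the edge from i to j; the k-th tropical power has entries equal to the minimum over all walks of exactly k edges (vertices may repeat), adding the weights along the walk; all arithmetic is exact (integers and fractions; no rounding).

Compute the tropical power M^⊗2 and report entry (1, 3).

M^⊗2:
  [-14, 2, 0, -7]
  [-9, -5, -5, -8]
  [-11, -12, -14, -10]
  [-17, -13, -14, -16]
Key observation: the optimum is the walk 1->2->3, with weight (-3) + 3 = 0.
Optimal value attained by: walk 1->2->3.
Answer: (M^⊗2)[1][3] = 0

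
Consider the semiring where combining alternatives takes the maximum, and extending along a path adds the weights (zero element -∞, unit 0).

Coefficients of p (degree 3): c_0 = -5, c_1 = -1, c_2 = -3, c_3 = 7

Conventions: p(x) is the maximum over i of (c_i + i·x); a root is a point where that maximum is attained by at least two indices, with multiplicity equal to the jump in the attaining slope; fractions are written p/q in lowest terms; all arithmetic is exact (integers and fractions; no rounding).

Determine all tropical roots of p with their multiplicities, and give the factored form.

hull edge (i=0, c=-5) to (i=3, c=7): slope 4, span 3
Factored form: p(x) = 7 ⊗ (x ⊕ (-4)) ⊗ (x ⊕ (-4)) ⊗ (x ⊕ (-4))
Answer: roots = -4 (mult 3)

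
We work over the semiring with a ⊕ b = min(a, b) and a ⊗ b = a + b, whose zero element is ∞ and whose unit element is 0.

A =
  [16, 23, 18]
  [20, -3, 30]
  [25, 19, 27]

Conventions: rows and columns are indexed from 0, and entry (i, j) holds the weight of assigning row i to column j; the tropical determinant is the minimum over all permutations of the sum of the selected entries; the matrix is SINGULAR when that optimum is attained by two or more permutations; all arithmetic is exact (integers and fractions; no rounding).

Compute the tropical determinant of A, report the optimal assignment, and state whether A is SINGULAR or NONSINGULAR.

σ = (0, 1, 2): 16 + (-3) + 27 = 40
σ = (0, 2, 1): 16 + 30 + 19 = 65
σ = (1, 0, 2): 23 + 20 + 27 = 70
σ = (1, 2, 0): 23 + 30 + 25 = 78
σ = (2, 0, 1): 18 + 20 + 19 = 57
σ = (2, 1, 0): 18 + (-3) + 25 = 40
Optimal value attained by: σ = (0, 1, 2).
Answer: det⊕(A) = 40; verdict: SINGULAR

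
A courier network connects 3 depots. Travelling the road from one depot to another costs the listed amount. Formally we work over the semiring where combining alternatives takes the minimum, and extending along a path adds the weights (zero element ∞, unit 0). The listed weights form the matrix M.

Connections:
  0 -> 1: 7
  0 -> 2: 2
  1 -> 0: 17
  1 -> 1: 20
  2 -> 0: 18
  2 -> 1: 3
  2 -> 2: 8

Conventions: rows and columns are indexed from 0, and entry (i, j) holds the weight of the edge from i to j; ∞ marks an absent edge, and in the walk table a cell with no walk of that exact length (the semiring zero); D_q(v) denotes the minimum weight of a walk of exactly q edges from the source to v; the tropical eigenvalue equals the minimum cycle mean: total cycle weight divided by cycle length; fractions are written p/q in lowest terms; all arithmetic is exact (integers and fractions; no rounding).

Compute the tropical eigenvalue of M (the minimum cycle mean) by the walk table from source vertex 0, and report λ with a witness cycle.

q=0: [0, ∞, ∞]
q=1: [∞, 7, 2]
q=2: [20, 5, 10]
q=3: [22, 13, 18]
Optimal cycle mean attained by: cycle 0->2->1->0, total 2 + 3 + 17, length 3.
Answer: λ = 22/3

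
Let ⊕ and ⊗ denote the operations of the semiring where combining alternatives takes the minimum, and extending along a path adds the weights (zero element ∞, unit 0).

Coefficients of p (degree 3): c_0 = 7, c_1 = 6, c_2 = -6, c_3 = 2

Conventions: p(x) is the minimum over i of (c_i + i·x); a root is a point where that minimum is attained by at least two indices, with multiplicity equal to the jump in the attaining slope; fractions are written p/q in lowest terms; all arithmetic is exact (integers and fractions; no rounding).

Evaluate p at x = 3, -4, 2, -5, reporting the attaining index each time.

p(3) = min(7+0·3=7, 6+1·3=9, -6+2·3=0, 2+3·3=11) = 0 (attained by i=2)
p(-4) = min(7+0·(-4)=7, 6+1·(-4)=2, -6+2·(-4)=-14, 2+3·(-4)=-10) = -14 (attained by i=2)
p(2) = min(7+0·2=7, 6+1·2=8, -6+2·2=-2, 2+3·2=8) = -2 (attained by i=2)
p(-5) = min(7+0·(-5)=7, 6+1·(-5)=1, -6+2·(-5)=-16, 2+3·(-5)=-13) = -16 (attained by i=2)
Answer: p(3) = 0; p(-4) = -14; p(2) = -2; p(-5) = -16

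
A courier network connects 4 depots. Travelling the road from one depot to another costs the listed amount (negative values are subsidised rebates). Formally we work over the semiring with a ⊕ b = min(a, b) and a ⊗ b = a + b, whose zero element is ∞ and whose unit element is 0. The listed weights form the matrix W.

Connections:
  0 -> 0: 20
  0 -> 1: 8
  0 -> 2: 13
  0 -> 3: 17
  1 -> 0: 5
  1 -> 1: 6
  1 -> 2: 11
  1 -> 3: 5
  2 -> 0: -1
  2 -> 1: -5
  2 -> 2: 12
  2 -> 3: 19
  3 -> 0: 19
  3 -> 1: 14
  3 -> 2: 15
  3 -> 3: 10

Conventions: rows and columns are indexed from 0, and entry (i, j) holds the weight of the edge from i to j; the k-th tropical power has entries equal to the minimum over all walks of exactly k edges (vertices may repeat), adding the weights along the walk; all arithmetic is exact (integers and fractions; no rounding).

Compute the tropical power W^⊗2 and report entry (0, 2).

W^⊗2:
  [12, 8, 19, 13]
  [10, 6, 17, 11]
  [0, 1, 6, 0]
  [14, 10, 25, 19]
Key observation: the optimum is the walk 0->1->2, with weight 8 + 11 = 19.
Optimal value attained by: walk 0->1->2.
Answer: (W^⊗2)[0][2] = 19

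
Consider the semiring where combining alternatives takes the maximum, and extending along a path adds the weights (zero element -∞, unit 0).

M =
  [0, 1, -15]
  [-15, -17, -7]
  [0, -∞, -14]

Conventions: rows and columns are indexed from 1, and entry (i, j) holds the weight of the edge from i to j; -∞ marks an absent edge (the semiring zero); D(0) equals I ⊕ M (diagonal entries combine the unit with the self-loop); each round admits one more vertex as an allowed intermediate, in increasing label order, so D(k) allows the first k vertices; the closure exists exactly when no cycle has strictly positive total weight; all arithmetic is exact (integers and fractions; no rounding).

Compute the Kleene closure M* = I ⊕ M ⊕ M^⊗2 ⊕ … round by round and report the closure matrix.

D(0):
  [0, 1, -15]
  [-15, 0, -7]
  [0, -∞, 0]
D(1):
  [0, 1, -15]
  [-15, 0, -7]
  [0, 1, 0]
D(2):
  [0, 1, -6]
  [-15, 0, -7]
  [0, 1, 0]
D(3):
  [0, 1, -6]
  [-7, 0, -7]
  [0, 1, 0]
Answer: M* = [[0, 1, -6], [-7, 0, -7], [0, 1, 0]]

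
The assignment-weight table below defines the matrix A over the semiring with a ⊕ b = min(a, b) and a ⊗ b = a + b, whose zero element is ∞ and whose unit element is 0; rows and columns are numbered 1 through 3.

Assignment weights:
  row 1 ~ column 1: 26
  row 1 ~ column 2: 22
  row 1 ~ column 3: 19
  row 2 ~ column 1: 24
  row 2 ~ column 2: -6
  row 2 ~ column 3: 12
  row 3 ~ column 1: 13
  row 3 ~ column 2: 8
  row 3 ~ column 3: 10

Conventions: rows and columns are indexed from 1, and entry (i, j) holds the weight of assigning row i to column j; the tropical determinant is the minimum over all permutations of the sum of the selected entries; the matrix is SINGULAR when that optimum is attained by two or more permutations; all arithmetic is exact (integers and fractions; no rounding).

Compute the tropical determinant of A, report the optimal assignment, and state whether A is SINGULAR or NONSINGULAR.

σ = (1, 2, 3): 26 + (-6) + 10 = 30
σ = (1, 3, 2): 26 + 12 + 8 = 46
σ = (2, 1, 3): 22 + 24 + 10 = 56
σ = (2, 3, 1): 22 + 12 + 13 = 47
σ = (3, 1, 2): 19 + 24 + 8 = 51
σ = (3, 2, 1): 19 + (-6) + 13 = 26
Optimal value attained by: σ = (3, 2, 1).
Answer: det⊕(A) = 26; verdict: NONSINGULAR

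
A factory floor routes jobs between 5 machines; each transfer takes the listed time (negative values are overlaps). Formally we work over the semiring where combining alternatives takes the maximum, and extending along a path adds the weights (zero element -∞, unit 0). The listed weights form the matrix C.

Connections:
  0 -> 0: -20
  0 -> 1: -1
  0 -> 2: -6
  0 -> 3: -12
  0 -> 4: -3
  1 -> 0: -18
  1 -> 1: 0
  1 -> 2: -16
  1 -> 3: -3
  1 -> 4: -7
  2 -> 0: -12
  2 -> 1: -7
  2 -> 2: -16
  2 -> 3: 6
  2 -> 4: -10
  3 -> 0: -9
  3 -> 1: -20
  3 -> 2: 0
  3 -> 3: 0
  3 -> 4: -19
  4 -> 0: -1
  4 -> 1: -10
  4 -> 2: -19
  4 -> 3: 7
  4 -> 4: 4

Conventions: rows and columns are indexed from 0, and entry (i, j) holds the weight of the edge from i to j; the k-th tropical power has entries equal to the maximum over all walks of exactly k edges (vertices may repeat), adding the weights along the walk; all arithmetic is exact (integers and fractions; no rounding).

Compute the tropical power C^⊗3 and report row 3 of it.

C^⊗2:
  [-4, -1, -12, 4, 1]
  [-8, 0, -3, 0, -3]
  [-3, -7, 6, 6, -6]
  [-9, -7, 0, 6, -10]
  [3, -2, 7, 11, 8]
C^⊗3:
  [0, -1, 4, 8, 5]
  [-4, 0, 0, 4, 1]
  [-3, -1, 6, 12, -2]
  [-3, -7, 6, 6, -6]
  [7, 2, 11, 15, 12]
Answer: row 3 of C^⊗3 = [-3, -7, 6, 6, -6]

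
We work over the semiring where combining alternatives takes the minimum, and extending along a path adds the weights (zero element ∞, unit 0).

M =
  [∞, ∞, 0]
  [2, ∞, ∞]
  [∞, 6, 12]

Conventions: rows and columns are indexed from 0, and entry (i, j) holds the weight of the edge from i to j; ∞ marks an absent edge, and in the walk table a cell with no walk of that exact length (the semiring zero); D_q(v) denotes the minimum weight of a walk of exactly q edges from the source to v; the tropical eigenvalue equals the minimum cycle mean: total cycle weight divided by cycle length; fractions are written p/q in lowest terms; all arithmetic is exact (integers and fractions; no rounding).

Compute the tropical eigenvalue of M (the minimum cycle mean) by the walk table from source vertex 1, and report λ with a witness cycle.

q=0: [∞, 0, ∞]
q=1: [2, ∞, ∞]
q=2: [∞, ∞, 2]
q=3: [∞, 8, 14]
Optimal cycle mean attained by: cycle 0->2->1->0, total 0 + 6 + 2, length 3.
Answer: λ = 8/3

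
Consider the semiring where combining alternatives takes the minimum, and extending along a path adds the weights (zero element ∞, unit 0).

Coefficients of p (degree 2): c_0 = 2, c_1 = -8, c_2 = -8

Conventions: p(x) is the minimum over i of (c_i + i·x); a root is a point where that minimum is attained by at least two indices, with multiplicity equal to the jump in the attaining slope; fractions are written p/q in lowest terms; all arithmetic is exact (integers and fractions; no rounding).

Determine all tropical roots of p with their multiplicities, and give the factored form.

hull edge (i=0, c=2) to (i=1, c=-8): slope -10, span 1
hull edge (i=1, c=-8) to (i=2, c=-8): slope 0, span 1
Factored form: p(x) = -8 ⊗ (x ⊕ 0) ⊗ (x ⊕ 10)
Answer: roots = 0 (mult 1), 10 (mult 1)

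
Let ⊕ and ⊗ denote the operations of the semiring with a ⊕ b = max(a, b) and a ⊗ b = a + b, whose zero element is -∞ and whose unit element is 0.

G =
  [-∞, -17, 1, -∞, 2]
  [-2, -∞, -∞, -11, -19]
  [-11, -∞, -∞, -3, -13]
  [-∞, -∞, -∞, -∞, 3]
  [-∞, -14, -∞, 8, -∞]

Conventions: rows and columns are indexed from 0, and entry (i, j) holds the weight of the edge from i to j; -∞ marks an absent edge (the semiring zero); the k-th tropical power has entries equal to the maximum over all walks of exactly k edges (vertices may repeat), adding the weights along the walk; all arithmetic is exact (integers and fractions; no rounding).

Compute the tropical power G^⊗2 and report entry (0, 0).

G^⊗2:
  [-10, -12, -∞, 10, -12]
  [-∞, -19, -1, -11, 0]
  [-∞, -27, -10, -5, 0]
  [-∞, -11, -∞, 11, -∞]
  [-16, -∞, -∞, -25, 11]
Key observation: the optimum is the walk 0->2->0, with weight 1 + (-11) = -10.
Optimal value attained by: walk 0->2->0.
Answer: (G^⊗2)[0][0] = -10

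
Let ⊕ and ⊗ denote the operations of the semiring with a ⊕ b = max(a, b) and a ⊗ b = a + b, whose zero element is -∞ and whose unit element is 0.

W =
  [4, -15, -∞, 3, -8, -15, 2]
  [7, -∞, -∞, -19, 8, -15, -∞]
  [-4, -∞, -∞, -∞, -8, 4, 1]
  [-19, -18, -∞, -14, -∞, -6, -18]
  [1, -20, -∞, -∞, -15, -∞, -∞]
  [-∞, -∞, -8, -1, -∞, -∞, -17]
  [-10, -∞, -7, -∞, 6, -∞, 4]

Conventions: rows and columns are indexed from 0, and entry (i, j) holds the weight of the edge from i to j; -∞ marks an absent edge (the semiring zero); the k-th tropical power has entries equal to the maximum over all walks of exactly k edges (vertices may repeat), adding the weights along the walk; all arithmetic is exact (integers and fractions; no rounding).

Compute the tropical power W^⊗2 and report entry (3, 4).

W^⊗2:
  [8, -11, -5, 7, 8, -3, 6]
  [11, -8, -23, 10, -1, -8, 9]
  [0, -19, -4, 3, 7, -19, 5]
  [-11, -32, -14, -7, -10, -20, -14]
  [5, -14, -∞, 4, -7, -14, 3]
  [-12, -19, -24, -15, -11, -4, -7]
  [7, -14, -3, -7, 10, -3, 8]
Key observation: the optimum is the walk 3->1->4, with weight (-18) + 8 = -10.
Optimal value attained by: walk 3->1->4.
Answer: (W^⊗2)[3][4] = -10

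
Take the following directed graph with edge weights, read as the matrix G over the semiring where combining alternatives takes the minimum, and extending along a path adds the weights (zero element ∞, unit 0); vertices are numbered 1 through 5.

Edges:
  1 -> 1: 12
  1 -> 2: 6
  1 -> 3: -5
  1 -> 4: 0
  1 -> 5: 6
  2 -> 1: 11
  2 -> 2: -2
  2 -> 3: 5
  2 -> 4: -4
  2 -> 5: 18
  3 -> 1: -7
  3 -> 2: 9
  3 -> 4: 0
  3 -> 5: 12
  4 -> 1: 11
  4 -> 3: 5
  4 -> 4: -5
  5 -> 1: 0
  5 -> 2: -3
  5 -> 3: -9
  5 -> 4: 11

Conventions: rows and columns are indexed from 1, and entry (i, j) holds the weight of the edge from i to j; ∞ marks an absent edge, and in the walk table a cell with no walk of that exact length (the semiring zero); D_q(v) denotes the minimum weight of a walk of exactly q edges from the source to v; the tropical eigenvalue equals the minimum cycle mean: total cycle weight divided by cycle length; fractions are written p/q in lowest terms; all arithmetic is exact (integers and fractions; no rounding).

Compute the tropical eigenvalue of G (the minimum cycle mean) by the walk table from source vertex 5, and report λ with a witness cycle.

q=0: [∞, ∞, ∞, ∞, 0]
q=1: [0, -3, -9, 11, ∞]
q=2: [-16, -5, -5, -9, 3]
q=3: [-12, -10, -21, -16, -10]
q=4: [-28, -13, -19, -21, -9]
q=5: [-26, -22, -33, -28, -22]
Optimal cycle mean attained by: cycle 1->3->1, total (-5) + (-7), length 2.
Answer: λ = -6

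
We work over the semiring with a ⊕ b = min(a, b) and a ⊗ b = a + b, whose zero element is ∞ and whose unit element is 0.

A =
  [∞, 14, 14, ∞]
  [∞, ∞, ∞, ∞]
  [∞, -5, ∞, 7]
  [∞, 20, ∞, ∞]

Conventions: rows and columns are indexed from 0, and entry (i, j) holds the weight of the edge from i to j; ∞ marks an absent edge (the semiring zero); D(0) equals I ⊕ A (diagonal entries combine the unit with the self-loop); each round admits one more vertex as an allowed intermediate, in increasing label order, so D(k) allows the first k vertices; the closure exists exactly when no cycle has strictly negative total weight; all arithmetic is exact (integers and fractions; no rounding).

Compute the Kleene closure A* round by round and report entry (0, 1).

D(0):
  [0, 14, 14, ∞]
  [∞, 0, ∞, ∞]
  [∞, -5, 0, 7]
  [∞, 20, ∞, 0]
D(1):
  [0, 14, 14, ∞]
  [∞, 0, ∞, ∞]
  [∞, -5, 0, 7]
  [∞, 20, ∞, 0]
D(2):
  [0, 14, 14, ∞]
  [∞, 0, ∞, ∞]
  [∞, -5, 0, 7]
  [∞, 20, ∞, 0]
D(3):
  [0, 9, 14, 21]
  [∞, 0, ∞, ∞]
  [∞, -5, 0, 7]
  [∞, 20, ∞, 0]
D(4):
  [0, 9, 14, 21]
  [∞, 0, ∞, ∞]
  [∞, -5, 0, 7]
  [∞, 20, ∞, 0]
Answer: A*[0][1] = 9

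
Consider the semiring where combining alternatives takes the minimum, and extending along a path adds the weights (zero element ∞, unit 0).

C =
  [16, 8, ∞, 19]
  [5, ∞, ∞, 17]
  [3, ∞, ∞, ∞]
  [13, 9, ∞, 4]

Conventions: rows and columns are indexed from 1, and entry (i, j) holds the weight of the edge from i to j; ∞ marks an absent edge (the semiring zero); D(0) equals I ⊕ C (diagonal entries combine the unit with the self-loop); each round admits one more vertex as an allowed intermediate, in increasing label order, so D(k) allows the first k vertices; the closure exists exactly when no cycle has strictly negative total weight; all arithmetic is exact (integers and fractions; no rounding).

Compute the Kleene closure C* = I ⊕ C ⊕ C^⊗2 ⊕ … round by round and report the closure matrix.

D(0):
  [0, 8, ∞, 19]
  [5, 0, ∞, 17]
  [3, ∞, 0, ∞]
  [13, 9, ∞, 0]
D(1):
  [0, 8, ∞, 19]
  [5, 0, ∞, 17]
  [3, 11, 0, 22]
  [13, 9, ∞, 0]
D(2):
  [0, 8, ∞, 19]
  [5, 0, ∞, 17]
  [3, 11, 0, 22]
  [13, 9, ∞, 0]
D(3):
  [0, 8, ∞, 19]
  [5, 0, ∞, 17]
  [3, 11, 0, 22]
  [13, 9, ∞, 0]
D(4):
  [0, 8, ∞, 19]
  [5, 0, ∞, 17]
  [3, 11, 0, 22]
  [13, 9, ∞, 0]
Answer: C* = [[0, 8, ∞, 19], [5, 0, ∞, 17], [3, 11, 0, 22], [13, 9, ∞, 0]]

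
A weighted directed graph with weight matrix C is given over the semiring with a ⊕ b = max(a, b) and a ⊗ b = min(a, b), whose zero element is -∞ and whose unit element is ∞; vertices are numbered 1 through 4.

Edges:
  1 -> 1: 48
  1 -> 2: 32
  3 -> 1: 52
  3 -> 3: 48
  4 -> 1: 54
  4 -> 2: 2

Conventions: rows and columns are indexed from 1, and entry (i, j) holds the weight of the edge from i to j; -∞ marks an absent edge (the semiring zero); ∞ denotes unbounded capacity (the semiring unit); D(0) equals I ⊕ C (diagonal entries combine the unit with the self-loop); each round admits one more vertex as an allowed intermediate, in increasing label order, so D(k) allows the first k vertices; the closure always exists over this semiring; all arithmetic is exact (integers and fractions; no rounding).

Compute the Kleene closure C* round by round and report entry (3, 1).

D(0):
  [∞, 32, -∞, -∞]
  [-∞, ∞, -∞, -∞]
  [52, -∞, ∞, -∞]
  [54, 2, -∞, ∞]
D(1):
  [∞, 32, -∞, -∞]
  [-∞, ∞, -∞, -∞]
  [52, 32, ∞, -∞]
  [54, 32, -∞, ∞]
D(2):
  [∞, 32, -∞, -∞]
  [-∞, ∞, -∞, -∞]
  [52, 32, ∞, -∞]
  [54, 32, -∞, ∞]
D(3):
  [∞, 32, -∞, -∞]
  [-∞, ∞, -∞, -∞]
  [52, 32, ∞, -∞]
  [54, 32, -∞, ∞]
D(4):
  [∞, 32, -∞, -∞]
  [-∞, ∞, -∞, -∞]
  [52, 32, ∞, -∞]
  [54, 32, -∞, ∞]
Answer: C*[3][1] = 52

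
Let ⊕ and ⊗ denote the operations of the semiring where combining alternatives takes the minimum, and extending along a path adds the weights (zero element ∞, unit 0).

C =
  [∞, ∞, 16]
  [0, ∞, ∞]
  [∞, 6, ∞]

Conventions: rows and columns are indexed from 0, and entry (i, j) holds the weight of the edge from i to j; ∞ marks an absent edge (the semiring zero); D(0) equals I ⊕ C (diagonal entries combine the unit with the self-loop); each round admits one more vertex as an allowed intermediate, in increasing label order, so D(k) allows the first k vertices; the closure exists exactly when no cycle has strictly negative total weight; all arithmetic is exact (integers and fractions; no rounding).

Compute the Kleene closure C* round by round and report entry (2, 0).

D(0):
  [0, ∞, 16]
  [0, 0, ∞]
  [∞, 6, 0]
D(1):
  [0, ∞, 16]
  [0, 0, 16]
  [∞, 6, 0]
D(2):
  [0, ∞, 16]
  [0, 0, 16]
  [6, 6, 0]
D(3):
  [0, 22, 16]
  [0, 0, 16]
  [6, 6, 0]
Answer: C*[2][0] = 6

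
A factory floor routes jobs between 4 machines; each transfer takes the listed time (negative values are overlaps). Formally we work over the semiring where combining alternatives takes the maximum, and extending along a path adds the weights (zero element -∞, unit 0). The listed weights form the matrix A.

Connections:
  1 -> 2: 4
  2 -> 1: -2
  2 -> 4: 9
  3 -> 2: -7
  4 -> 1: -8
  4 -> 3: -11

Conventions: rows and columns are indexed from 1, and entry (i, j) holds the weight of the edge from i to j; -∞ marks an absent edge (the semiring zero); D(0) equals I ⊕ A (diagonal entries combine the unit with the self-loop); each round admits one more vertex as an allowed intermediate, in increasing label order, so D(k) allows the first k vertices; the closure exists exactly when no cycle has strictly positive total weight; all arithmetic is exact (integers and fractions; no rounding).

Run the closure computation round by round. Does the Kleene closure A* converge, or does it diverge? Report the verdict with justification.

D(0):
  [0, 4, -∞, -∞]
  [-2, 0, -∞, 9]
  [-∞, -7, 0, -∞]
  [-8, -∞, -11, 0]
Detection: at round 1, diagonal entry (2, 2) turns strictly positive.
Key observation: the cycle 2->1->2 has total weight (-2) + 4, which is strictly positive.
Answer: DIVERGES — positive cycle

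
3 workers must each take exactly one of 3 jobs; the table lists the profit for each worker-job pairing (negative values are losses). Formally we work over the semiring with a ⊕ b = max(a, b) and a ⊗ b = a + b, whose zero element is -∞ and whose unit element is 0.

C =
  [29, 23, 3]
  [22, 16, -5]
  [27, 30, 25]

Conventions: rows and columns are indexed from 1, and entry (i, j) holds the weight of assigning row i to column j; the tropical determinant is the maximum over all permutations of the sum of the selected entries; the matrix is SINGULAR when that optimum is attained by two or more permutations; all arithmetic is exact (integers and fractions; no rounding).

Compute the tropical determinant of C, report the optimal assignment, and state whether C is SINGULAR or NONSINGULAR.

σ = (1, 2, 3): 29 + 16 + 25 = 70
σ = (1, 3, 2): 29 + (-5) + 30 = 54
σ = (2, 1, 3): 23 + 22 + 25 = 70
σ = (2, 3, 1): 23 + (-5) + 27 = 45
σ = (3, 1, 2): 3 + 22 + 30 = 55
σ = (3, 2, 1): 3 + 16 + 27 = 46
Optimal value attained by: σ = (1, 2, 3).
Answer: det⊕(C) = 70; verdict: SINGULAR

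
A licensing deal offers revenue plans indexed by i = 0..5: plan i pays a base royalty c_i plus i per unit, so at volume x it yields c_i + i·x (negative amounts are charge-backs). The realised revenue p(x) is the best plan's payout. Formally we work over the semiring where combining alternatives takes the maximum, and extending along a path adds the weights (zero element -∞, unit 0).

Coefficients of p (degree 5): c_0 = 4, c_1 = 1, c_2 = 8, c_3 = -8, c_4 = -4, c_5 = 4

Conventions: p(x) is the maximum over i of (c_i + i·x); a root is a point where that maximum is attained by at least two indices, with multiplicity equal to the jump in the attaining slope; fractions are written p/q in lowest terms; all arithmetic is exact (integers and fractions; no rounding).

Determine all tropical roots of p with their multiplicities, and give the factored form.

hull edge (i=0, c=4) to (i=2, c=8): slope 2, span 2
hull edge (i=2, c=8) to (i=5, c=4): slope -4/3, span 3
Factored form: p(x) = 4 ⊗ (x ⊕ (-2)) ⊗ (x ⊕ (-2)) ⊗ (x ⊕ 4/3) ⊗ (x ⊕ 4/3) ⊗ (x ⊕ 4/3)
Answer: roots = -2 (mult 2), 4/3 (mult 3)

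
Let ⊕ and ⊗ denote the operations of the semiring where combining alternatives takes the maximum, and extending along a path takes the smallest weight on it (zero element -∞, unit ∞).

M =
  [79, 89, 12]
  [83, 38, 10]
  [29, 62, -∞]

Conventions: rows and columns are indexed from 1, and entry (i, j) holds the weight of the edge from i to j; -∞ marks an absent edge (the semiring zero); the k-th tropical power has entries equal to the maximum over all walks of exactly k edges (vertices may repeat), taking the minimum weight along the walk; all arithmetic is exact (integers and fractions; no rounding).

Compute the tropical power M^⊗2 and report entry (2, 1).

M^⊗2:
  [83, 79, 12]
  [79, 83, 12]
  [62, 38, 12]
Key observation: the optimum is the walk 2->1->1, with weight 83 min 79 = 79.
Optimal value attained by: walk 2->1->1.
Answer: (M^⊗2)[2][1] = 79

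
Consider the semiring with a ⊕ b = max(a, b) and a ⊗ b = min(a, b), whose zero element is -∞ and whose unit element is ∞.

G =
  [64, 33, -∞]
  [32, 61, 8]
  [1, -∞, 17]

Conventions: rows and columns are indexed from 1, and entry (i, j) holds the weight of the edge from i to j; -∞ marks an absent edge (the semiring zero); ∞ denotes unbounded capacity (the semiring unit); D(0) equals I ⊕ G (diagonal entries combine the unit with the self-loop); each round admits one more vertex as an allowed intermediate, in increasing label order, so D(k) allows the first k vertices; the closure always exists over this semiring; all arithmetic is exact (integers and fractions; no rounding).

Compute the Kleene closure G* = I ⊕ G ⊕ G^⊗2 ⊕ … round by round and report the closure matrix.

D(0):
  [∞, 33, -∞]
  [32, ∞, 8]
  [1, -∞, ∞]
D(1):
  [∞, 33, -∞]
  [32, ∞, 8]
  [1, 1, ∞]
D(2):
  [∞, 33, 8]
  [32, ∞, 8]
  [1, 1, ∞]
D(3):
  [∞, 33, 8]
  [32, ∞, 8]
  [1, 1, ∞]
Answer: G* = [[∞, 33, 8], [32, ∞, 8], [1, 1, ∞]]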